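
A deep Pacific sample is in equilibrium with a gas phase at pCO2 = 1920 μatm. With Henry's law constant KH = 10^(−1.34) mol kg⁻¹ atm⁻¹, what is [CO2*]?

[CO2*] = 87.8 μmol/kg

KH = 10^(−1.34) = 4.571×10^-2 mol kg⁻¹ atm⁻¹
[CO2*] = KH · pCO2 = 4.571×10^-2 × 1920×10^-6 atm = 8.78×10^-5 mol/kg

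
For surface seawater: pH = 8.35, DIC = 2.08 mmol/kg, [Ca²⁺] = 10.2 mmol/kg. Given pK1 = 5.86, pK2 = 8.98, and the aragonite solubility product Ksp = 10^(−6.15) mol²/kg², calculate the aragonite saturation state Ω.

α₂ = 1 / (1 + [H⁺]/K2 + [H⁺]²/(K1K2)) = 1 / (1 + 10^+0.63 + 10^-1.86)
   = 1 / (1 + 4.2658 + 0.013804) = 1/5.2796 = 0.1894
[CO3²⁻] = α₂ × DIC = 0.1894 × 2.08 = 0.3940 mmol/kg
Ksp = 10^(−6.15) = 7.079×10^-7
Ω = [Ca²⁺][CO3²⁻]/Ksp = (10.2×10^-3)(3.940×10^-4) / 7.079×10^-7 = 5.68

Ω = 5.68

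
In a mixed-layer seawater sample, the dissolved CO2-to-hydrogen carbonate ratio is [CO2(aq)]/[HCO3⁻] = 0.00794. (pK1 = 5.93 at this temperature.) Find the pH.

From K1 = [H⁺][HCO3⁻]/[CO2(aq)]:  pH = pK1 − log₁₀([CO2(aq)]/[HCO3⁻])
log₁₀(0.00794) = -2.100
pH = 5.93 − (-2.100) = 8.03

pH = 8.03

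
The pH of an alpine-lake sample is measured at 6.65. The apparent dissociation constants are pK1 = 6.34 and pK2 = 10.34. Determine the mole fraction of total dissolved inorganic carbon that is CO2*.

α₀ = 1 / (1 + K1/[H⁺] + K1K2/[H⁺]²) = 1 / (1 + 10^+0.31 + 10^-3.38)
   = 1 / (1 + 2.0417 + 0.00041687) = 1/3.0422 = 0.3287

α₀ = 0.329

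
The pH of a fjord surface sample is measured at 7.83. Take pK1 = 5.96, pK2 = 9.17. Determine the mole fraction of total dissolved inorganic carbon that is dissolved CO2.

α₀ = 1 / (1 + K1/[H⁺] + K1K2/[H⁺]²) = 1 / (1 + 10^+1.87 + 10^+0.53)
   = 1 / (1 + 74.131 + 3.3884) = 1/78.519 = 0.01274

α₀ = 0.0127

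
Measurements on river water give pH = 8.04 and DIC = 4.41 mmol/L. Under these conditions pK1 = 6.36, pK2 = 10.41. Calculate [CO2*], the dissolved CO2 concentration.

α₀ = 1 / (1 + K1/[H⁺] + K1K2/[H⁺]²) = 1 / (1 + 10^+1.68 + 10^-0.69)
   = 1 / (1 + 47.863 + 0.20417) = 1/49.067 = 0.02038
[CO2*] = α₀ × DIC = 0.02038 × 4.41 = 0.0899 mmol/L

[CO2*] = 0.0899 mmol/L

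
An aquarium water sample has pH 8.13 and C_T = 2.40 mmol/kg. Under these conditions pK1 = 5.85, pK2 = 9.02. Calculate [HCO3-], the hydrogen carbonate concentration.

[HCO3⁻] = 2.12 mmol/kg

α₁ = 1 / (1 + [H⁺]/K1 + K2/[H⁺]) = 1 / (1 + 10^-2.28 + 10^-0.89)
   = 1 / (1 + 0.0052481 + 0.12882) = 1/1.1341 = 0.8818
[HCO3⁻] = α₁ × DIC = 0.8818 × 2.40 = 2.12 mmol/kg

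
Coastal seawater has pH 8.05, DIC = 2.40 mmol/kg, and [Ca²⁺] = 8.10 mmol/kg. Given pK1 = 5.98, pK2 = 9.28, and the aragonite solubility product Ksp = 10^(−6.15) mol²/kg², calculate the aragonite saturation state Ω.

Ω = 1.51

α₂ = 1 / (1 + [H⁺]/K2 + [H⁺]²/(K1K2)) = 1 / (1 + 10^+1.23 + 10^-0.84)
   = 1 / (1 + 16.982 + 0.14454) = 1/18.127 = 0.05517
[CO3²⁻] = α₂ × DIC = 0.05517 × 2.40 = 0.1324 mmol/kg
Ksp = 10^(−6.15) = 7.079×10^-7
Ω = [Ca²⁺][CO3²⁻]/Ksp = (8.10×10^-3)(1.324×10^-4) / 7.079×10^-7 = 1.51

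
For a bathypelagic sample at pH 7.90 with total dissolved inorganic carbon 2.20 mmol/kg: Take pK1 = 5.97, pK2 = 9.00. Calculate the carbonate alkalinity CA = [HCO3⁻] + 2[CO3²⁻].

CA = 2.34 mmol/kg

CA = [HCO3⁻] + 2[CO3²⁻] = (α₁ + 2α₂)·DIC
At pH 7.90: [H⁺]/K1 = 10^-1.93 = 0.011749, K2/[H⁺] = 10^-1.10 = 0.079433
α₁ = 1/(1 + 0.011749 + 0.079433) = 1/1.0912 = 0.9164; α₂ = α₁·K2/[H⁺] = 0.07280
α₁ + 2α₂ = 1.0620
CA = 1.0620 × 2.20 = 2.34 mmol/kg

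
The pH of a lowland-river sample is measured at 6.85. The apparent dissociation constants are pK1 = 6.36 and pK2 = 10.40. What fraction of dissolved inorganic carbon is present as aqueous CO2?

α₀ = 1 / (1 + K1/[H⁺] + K1K2/[H⁺]²) = 1 / (1 + 10^+0.49 + 10^-3.06)
   = 1 / (1 + 3.0903 + 0.00087096) = 1/4.0912 = 0.2444

α₀ = 0.244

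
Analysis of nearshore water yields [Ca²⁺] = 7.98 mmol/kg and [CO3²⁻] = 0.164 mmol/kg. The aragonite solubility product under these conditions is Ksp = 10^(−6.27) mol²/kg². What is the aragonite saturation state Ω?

Ksp = 10^(−6.27) = 5.370×10^-7
Ω = [Ca²⁺][CO3²⁻]/Ksp = (7.98×10^-3)(0.164×10^-3) / 5.370×10^-7 = 2.44

Ω = 2.44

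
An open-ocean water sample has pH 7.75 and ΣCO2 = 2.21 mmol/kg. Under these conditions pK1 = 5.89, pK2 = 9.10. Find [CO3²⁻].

[CO3²⁻] = 0.0933 mmol/kg

α₂ = 1 / (1 + [H⁺]/K2 + [H⁺]²/(K1K2)) = 1 / (1 + 10^+1.35 + 10^-0.51)
   = 1 / (1 + 22.387 + 0.30903) = 1/23.696 = 0.04220
[CO3²⁻] = α₂ × DIC = 0.04220 × 2.21 = 0.0933 mmol/kg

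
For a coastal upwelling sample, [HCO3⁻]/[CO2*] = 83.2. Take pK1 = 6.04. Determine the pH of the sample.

pH = 7.96

From K1 = [H⁺][HCO3⁻]/[CO2*]:  pH = pK1 + log₁₀([HCO3⁻]/[CO2*])
log₁₀(83.2) = +1.920
pH = 6.04 + (+1.920) = 7.96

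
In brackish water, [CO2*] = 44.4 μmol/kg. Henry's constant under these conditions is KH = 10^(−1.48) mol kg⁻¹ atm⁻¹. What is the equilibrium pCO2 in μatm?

KH = 10^(−1.48) = 3.311×10^-2 mol kg⁻¹ atm⁻¹
pCO2 = [CO2*]/KH = 44.4×10^-6 / 3.311×10^-2 = 1.34×10^-3 atm = 1340 μatm

pCO2 = 1340 μatm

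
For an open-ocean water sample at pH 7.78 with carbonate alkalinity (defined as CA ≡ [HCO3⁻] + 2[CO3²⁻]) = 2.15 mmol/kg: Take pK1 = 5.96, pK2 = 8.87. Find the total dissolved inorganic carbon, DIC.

DIC = 2.03 mmol/kg

CA = [HCO3⁻] + 2[CO3²⁻] = (α₁ + 2α₂)·DIC
At pH 7.78: [H⁺]/K1 = 10^-1.82 = 0.015136, K2/[H⁺] = 10^-1.09 = 0.081283
α₁ = 1/(1 + 0.015136 + 0.081283) = 1/1.0964 = 0.9121; α₂ = α₁·K2/[H⁺] = 0.07414
α₁ + 2α₂ = 1.0603
DIC = CA / (α₁ + 2α₂) = 2.15 / 1.0603 = 2.03 mmol/kg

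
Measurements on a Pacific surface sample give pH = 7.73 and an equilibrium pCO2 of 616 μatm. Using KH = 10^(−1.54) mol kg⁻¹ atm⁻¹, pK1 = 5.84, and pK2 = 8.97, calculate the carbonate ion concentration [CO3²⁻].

[CO2*] = KH · pCO2 = 10^(−1.54) × 616×10^-6 = 1.777×10^-5 mol/kg
α₀ = 1/(1 + K1/[H⁺] + K1K2/[H⁺]²) = 1/(1 + 10^+1.89 + 10^+0.65) = 0.01203
DIC = [CO2*]/α₀ = 1.777×10^-5 / 0.01203 = 1.476 mmol/kg
[CO3²⁻] = α₂·DIC; α₂ = 0.05376, so [CO3²⁻] = 0.05376 × 1.476 = 0.0794 mmol/kg

[CO3²⁻] = 0.0794 mmol/kg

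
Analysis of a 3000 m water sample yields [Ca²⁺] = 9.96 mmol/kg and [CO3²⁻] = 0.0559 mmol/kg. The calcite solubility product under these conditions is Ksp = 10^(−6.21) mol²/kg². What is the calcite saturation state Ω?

Ksp = 10^(−6.21) = 6.166×10^-7
Ω = [Ca²⁺][CO3²⁻]/Ksp = (9.96×10^-3)(0.0559×10^-3) / 6.166×10^-7 = 0.903

Ω = 0.903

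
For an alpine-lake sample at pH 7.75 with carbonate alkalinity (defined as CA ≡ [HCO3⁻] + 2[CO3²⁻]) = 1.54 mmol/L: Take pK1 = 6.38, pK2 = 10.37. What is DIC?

CA = [HCO3⁻] + 2[CO3²⁻] = (α₁ + 2α₂)·DIC
At pH 7.75: [H⁺]/K1 = 10^-1.37 = 0.042658, K2/[H⁺] = 10^-2.62 = 0.0023988
α₁ = 1/(1 + 0.042658 + 0.0023988) = 1/1.0451 = 0.9569; α₂ = α₁·K2/[H⁺] = 0.002295
α₁ + 2α₂ = 0.9615
DIC = CA / (α₁ + 2α₂) = 1.54 / 0.9615 = 1.60 mmol/L

DIC = 1.60 mmol/L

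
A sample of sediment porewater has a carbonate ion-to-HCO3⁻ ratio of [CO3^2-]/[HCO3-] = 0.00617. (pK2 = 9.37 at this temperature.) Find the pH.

pH = 7.16

From K2 = [H⁺][CO3^2-]/[HCO3-]:  pH = pK2 + log₁₀([CO3^2-]/[HCO3-])
log₁₀(0.00617) = -2.210
pH = 9.37 + (-2.210) = 7.16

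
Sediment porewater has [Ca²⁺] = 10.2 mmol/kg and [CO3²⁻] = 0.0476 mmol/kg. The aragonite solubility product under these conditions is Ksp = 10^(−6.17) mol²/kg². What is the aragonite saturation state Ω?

Ksp = 10^(−6.17) = 6.761×10^-7
Ω = [Ca²⁺][CO3²⁻]/Ksp = (10.2×10^-3)(0.0476×10^-3) / 6.761×10^-7 = 0.718

Ω = 0.718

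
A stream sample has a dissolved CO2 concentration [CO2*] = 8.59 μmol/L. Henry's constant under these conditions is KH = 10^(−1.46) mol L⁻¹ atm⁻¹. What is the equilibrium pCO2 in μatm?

pCO2 = 248 μatm

KH = 10^(−1.46) = 3.467×10^-2 mol L⁻¹ atm⁻¹
pCO2 = [CO2*]/KH = 8.59×10^-6 / 3.467×10^-2 = 2.48×10^-4 atm = 248 μatm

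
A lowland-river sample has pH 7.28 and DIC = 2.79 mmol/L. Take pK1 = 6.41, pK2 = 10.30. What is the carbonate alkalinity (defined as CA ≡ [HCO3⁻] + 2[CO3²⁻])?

CA = [HCO3⁻] + 2[CO3²⁻] = (α₁ + 2α₂)·DIC
At pH 7.28: [H⁺]/K1 = 10^-0.87 = 0.13490, K2/[H⁺] = 10^-3.02 = 0.00095499
α₁ = 1/(1 + 0.13490 + 0.00095499) = 1/1.1359 = 0.8804; α₂ = α₁·K2/[H⁺] = 0.0008408
α₁ + 2α₂ = 0.8821
CA = 0.8821 × 2.79 = 2.46 mmol/L

CA = 2.46 mmol/L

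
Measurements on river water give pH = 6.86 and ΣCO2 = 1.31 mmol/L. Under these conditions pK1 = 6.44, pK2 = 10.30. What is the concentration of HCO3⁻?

[HCO3⁻] = 0.949 mmol/L

α₁ = 1 / (1 + [H⁺]/K1 + K2/[H⁺]) = 1 / (1 + 10^-0.42 + 10^-3.44)
   = 1 / (1 + 0.38019 + 0.00036308) = 1/1.3806 = 0.7243
[HCO3⁻] = α₁ × DIC = 0.7243 × 1.31 = 0.949 mmol/L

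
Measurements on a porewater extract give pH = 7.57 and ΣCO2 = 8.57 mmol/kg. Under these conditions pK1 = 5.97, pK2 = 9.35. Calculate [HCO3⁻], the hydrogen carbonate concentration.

[HCO3⁻] = 8.23 mmol/kg

α₁ = 1 / (1 + [H⁺]/K1 + K2/[H⁺]) = 1 / (1 + 10^-1.60 + 10^-1.78)
   = 1 / (1 + 0.025119 + 0.016596) = 1/1.0417 = 0.9600
[HCO3⁻] = α₁ × DIC = 0.9600 × 8.57 = 8.23 mmol/kg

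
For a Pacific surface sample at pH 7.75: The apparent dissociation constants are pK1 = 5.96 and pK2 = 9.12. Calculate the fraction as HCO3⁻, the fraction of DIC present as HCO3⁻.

α₁ = 0.944

α₁ = 1 / (1 + [H⁺]/K1 + K2/[H⁺]) = 1 / (1 + 10^-1.79 + 10^-1.37)
   = 1 / (1 + 0.016218 + 0.042658) = 1/1.0589 = 0.9444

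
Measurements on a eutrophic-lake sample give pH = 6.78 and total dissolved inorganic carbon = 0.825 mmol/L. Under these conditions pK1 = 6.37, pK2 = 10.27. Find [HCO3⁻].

[HCO3⁻] = 0.594 mmol/L

α₁ = 1 / (1 + [H⁺]/K1 + K2/[H⁺]) = 1 / (1 + 10^-0.41 + 10^-3.49)
   = 1 / (1 + 0.38905 + 0.00032359) = 1/1.3894 = 0.7198
[HCO3⁻] = α₁ × DIC = 0.7198 × 0.825 = 0.594 mmol/L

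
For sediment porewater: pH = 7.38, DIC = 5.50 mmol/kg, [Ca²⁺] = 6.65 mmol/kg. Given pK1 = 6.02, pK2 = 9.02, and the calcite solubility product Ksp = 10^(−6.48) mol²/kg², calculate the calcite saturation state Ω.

α₂ = 1 / (1 + [H⁺]/K2 + [H⁺]²/(K1K2)) = 1 / (1 + 10^+1.64 + 10^+0.28)
   = 1 / (1 + 43.652 + 1.9055) = 1/46.557 = 0.02148
[CO3²⁻] = α₂ × DIC = 0.02148 × 5.50 = 0.1181 mmol/kg
Ksp = 10^(−6.48) = 3.311×10^-7
Ω = [Ca²⁺][CO3²⁻]/Ksp = (6.65×10^-3)(1.181×10^-4) / 3.311×10^-7 = 2.37

Ω = 2.37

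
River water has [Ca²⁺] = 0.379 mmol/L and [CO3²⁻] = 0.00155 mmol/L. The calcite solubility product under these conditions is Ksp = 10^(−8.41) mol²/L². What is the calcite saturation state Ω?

Ksp = 10^(−8.41) = 3.890×10^-9
Ω = [Ca²⁺][CO3²⁻]/Ksp = (0.379×10^-3)(0.00155×10^-3) / 3.890×10^-9 = 0.151

Ω = 0.151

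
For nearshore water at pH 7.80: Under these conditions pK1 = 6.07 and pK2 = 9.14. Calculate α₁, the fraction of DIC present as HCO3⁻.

α₁ = 0.940

α₁ = 1 / (1 + [H⁺]/K1 + K2/[H⁺]) = 1 / (1 + 10^-1.73 + 10^-1.34)
   = 1 / (1 + 0.018621 + 0.045709) = 1/1.0643 = 0.9396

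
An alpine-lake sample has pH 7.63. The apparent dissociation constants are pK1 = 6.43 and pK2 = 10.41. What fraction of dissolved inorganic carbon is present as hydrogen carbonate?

α₁ = 1 / (1 + [H⁺]/K1 + K2/[H⁺]) = 1 / (1 + 10^-1.20 + 10^-2.78)
   = 1 / (1 + 0.063096 + 0.0016596) = 1/1.0648 = 0.9392

α₁ = 0.939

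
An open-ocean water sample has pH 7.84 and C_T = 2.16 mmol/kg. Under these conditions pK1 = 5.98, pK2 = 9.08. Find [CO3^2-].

[CO3²⁻] = 0.116 mmol/kg

α₂ = 1 / (1 + [H⁺]/K2 + [H⁺]²/(K1K2)) = 1 / (1 + 10^+1.24 + 10^-0.62)
   = 1 / (1 + 17.378 + 0.23988) = 1/18.618 = 0.05371
[CO3²⁻] = α₂ × DIC = 0.05371 × 2.16 = 0.116 mmol/kg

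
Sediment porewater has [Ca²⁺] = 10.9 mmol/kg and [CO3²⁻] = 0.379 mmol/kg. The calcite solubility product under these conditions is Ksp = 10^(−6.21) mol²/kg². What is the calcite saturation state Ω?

Ω = 6.70

Ksp = 10^(−6.21) = 6.166×10^-7
Ω = [Ca²⁺][CO3²⁻]/Ksp = (10.9×10^-3)(0.379×10^-3) / 6.166×10^-7 = 6.70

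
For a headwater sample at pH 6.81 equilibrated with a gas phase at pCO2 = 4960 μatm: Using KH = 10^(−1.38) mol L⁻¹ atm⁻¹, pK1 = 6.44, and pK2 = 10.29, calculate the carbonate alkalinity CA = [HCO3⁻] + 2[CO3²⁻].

CA = 0.485 mmol/L

[CO2*] = KH · pCO2 = 10^(−1.38) × 4960×10^-6 = 2.068×10^-4 mol/L
α₀ = 1/(1 + K1/[H⁺] + K1K2/[H⁺]²) = 1/(1 + 10^+0.37 + 10^-3.11) = 0.2990
DIC = [CO2*]/α₀ = 2.068×10^-4 / 0.2990 = 0.6916 mmol/L
CA = (α₁ + 2α₂)·DIC = (0.7008 + 2×0.0002321) × 0.6916 = 0.485 mmol/L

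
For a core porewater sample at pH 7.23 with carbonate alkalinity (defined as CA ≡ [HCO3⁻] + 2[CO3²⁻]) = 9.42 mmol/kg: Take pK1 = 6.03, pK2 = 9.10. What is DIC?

DIC = 9.88 mmol/kg

CA = [HCO3⁻] + 2[CO3²⁻] = (α₁ + 2α₂)·DIC
At pH 7.23: [H⁺]/K1 = 10^-1.20 = 0.063096, K2/[H⁺] = 10^-1.87 = 0.013490
α₁ = 1/(1 + 0.063096 + 0.013490) = 1/1.0766 = 0.9289; α₂ = α₁·K2/[H⁺] = 0.01253
α₁ + 2α₂ = 0.9539
DIC = CA / (α₁ + 2α₂) = 9.42 / 0.9539 = 9.88 mmol/kg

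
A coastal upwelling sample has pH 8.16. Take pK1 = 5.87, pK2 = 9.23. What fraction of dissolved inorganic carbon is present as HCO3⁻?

α₁ = 1 / (1 + [H⁺]/K1 + K2/[H⁺]) = 1 / (1 + 10^-2.29 + 10^-1.07)
   = 1 / (1 + 0.0051286 + 0.085114) = 1/1.0902 = 0.9172

α₁ = 0.917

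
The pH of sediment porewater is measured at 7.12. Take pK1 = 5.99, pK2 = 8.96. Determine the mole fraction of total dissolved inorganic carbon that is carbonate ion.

α₂ = 0.0133

α₂ = 1 / (1 + [H⁺]/K2 + [H⁺]²/(K1K2)) = 1 / (1 + 10^+1.84 + 10^+0.71)
   = 1 / (1 + 69.183 + 5.1286) = 1/75.312 = 0.01328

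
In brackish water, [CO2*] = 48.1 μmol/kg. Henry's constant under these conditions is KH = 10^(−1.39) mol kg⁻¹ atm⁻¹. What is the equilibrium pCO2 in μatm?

pCO2 = 1180 μatm

KH = 10^(−1.39) = 4.074×10^-2 mol kg⁻¹ atm⁻¹
pCO2 = [CO2*]/KH = 48.1×10^-6 / 4.074×10^-2 = 1.18×10^-3 atm = 1180 μatm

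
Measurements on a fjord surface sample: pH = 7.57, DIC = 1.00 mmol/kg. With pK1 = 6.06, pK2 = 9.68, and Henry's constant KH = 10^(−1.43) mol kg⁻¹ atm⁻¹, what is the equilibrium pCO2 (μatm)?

α₀ = 1 / (1 + K1/[H⁺] + K1K2/[H⁺]²) = 1 / (1 + 10^+1.51 + 10^-0.60)
   = 1 / (1 + 32.359 + 0.25119) = 1/33.611 = 0.02975
[CO2*] = α₀ × DIC = 0.02975 × 1.00 = 0.02975 mmol/kg
pCO2 = [CO2*]/KH = 2.975×10^-5 / 3.715×10^-2 = 801 μatm

pCO2 = 801 μatm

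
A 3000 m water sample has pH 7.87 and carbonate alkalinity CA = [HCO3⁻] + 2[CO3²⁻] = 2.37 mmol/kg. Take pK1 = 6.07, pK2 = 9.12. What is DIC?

DIC = 2.28 mmol/kg

CA = [HCO3⁻] + 2[CO3²⁻] = (α₁ + 2α₂)·DIC
At pH 7.87: [H⁺]/K1 = 10^-1.80 = 0.015849, K2/[H⁺] = 10^-1.25 = 0.056234
α₁ = 1/(1 + 0.015849 + 0.056234) = 1/1.0721 = 0.9328; α₂ = α₁·K2/[H⁺] = 0.05245
α₁ + 2α₂ = 1.0377
DIC = CA / (α₁ + 2α₂) = 2.37 / 1.0377 = 2.28 mmol/kg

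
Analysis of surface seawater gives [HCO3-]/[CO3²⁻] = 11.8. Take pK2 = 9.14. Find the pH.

pH = 8.07

From K2 = [H⁺][CO3²⁻]/[HCO3-]:  pH = pK2 − log₁₀([HCO3-]/[CO3²⁻])
log₁₀(11.8) = +1.072
pH = 9.14 − (+1.072) = 8.07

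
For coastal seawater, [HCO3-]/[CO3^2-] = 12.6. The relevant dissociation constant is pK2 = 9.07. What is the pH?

pH = 7.97

From K2 = [H⁺][CO3^2-]/[HCO3-]:  pH = pK2 − log₁₀([HCO3-]/[CO3^2-])
log₁₀(12.6) = +1.100
pH = 9.07 − (+1.100) = 7.97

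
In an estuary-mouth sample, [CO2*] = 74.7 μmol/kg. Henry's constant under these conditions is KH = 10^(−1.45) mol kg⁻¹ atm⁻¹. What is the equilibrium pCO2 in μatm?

pCO2 = 2110 μatm

KH = 10^(−1.45) = 3.548×10^-2 mol kg⁻¹ atm⁻¹
pCO2 = [CO2*]/KH = 74.7×10^-6 / 3.548×10^-2 = 2.11×10^-3 atm = 2110 μatm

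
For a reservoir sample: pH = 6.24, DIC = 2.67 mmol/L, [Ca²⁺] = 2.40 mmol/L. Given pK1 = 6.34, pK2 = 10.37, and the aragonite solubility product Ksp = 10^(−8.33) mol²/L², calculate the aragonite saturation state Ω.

Ω = 0.0450

α₂ = 1 / (1 + [H⁺]/K2 + [H⁺]²/(K1K2)) = 1 / (1 + 10^+4.13 + 10^+4.23)
   = 1 / (1 + 1.3490×10^4 + 1.6982×10^4) = 1/3.0473×10^4 = 3.282×10^-5
[CO3²⁻] = α₂ × DIC = 3.282×10^-5 × 2.67 = 8.762×10^-5 mmol/L = 0.08762 μmol/L
Ksp = 10^(−8.33) = 4.677×10^-9
Ω = [Ca²⁺][CO3²⁻]/Ksp = (2.40×10^-3)(8.762×10^-8) / 4.677×10^-9 = 0.0450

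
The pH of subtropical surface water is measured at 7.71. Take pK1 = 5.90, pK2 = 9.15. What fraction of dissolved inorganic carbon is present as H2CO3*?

α₀ = 1 / (1 + K1/[H⁺] + K1K2/[H⁺]²) = 1 / (1 + 10^+1.81 + 10^+0.37)
   = 1 / (1 + 64.565 + 2.3442) = 1/67.910 = 0.01473

α₀ = 0.0147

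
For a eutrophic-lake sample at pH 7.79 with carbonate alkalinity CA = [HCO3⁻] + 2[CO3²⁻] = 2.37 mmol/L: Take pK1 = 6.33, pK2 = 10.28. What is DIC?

CA = [HCO3⁻] + 2[CO3²⁻] = (α₁ + 2α₂)·DIC
At pH 7.79: [H⁺]/K1 = 10^-1.46 = 0.034674, K2/[H⁺] = 10^-2.49 = 0.0032359
α₁ = 1/(1 + 0.034674 + 0.0032359) = 1/1.0379 = 0.9635; α₂ = α₁·K2/[H⁺] = 0.003118
α₁ + 2α₂ = 0.9697
DIC = CA / (α₁ + 2α₂) = 2.37 / 0.9697 = 2.44 mmol/L

DIC = 2.44 mmol/L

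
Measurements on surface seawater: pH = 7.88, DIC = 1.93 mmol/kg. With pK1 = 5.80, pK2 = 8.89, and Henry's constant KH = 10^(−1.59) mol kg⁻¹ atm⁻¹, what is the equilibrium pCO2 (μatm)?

α₀ = 1 / (1 + K1/[H⁺] + K1K2/[H⁺]²) = 1 / (1 + 10^+2.08 + 10^+1.07)
   = 1 / (1 + 120.23 + 11.749) = 1/132.98 = 0.007520
[CO2*] = α₀ × DIC = 0.007520 × 1.93 = 0.01451 mmol/kg = 14.51 μmol/kg
pCO2 = [CO2*]/KH = 1.451×10^-5 / 2.570×10^-2 = 565 μatm

pCO2 = 565 μatm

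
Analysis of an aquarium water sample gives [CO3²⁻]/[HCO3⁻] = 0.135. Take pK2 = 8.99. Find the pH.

pH = 8.12

From K2 = [H⁺][CO3²⁻]/[HCO3⁻]:  pH = pK2 + log₁₀([CO3²⁻]/[HCO3⁻])
log₁₀(0.135) = -0.870
pH = 8.99 + (-0.870) = 8.12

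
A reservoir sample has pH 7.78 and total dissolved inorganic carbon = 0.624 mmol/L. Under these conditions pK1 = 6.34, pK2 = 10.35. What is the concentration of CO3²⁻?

α₂ = 1 / (1 + [H⁺]/K2 + [H⁺]²/(K1K2)) = 1 / (1 + 10^+2.57 + 10^+1.13)
   = 1 / (1 + 371.54 + 13.490) = 1/386.02 = 0.002591
[CO3²⁻] = α₂ × DIC = 0.002591 × 0.624 = 0.00162 mmol/L = 1.62 μmol/L

[CO3²⁻] = 1.62 μmol/L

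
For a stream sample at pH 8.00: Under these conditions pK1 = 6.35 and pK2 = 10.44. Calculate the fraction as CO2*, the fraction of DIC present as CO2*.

α₀ = 0.0218

α₀ = 1 / (1 + K1/[H⁺] + K1K2/[H⁺]²) = 1 / (1 + 10^+1.65 + 10^-0.79)
   = 1 / (1 + 44.668 + 0.16218) = 1/45.831 = 0.02182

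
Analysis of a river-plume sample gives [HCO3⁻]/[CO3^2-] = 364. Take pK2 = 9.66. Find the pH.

pH = 7.10

From K2 = [H⁺][CO3^2-]/[HCO3⁻]:  pH = pK2 − log₁₀([HCO3⁻]/[CO3^2-])
log₁₀(364) = +2.561
pH = 9.66 − (+2.561) = 7.10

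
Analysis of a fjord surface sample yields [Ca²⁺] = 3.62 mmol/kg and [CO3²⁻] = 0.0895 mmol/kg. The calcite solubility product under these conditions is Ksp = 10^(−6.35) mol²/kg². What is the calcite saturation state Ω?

Ksp = 10^(−6.35) = 4.467×10^-7
Ω = [Ca²⁺][CO3²⁻]/Ksp = (3.62×10^-3)(0.0895×10^-3) / 4.467×10^-7 = 0.725

Ω = 0.725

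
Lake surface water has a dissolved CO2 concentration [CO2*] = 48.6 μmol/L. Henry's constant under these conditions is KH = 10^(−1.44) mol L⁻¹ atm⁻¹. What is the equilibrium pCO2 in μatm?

pCO2 = 1340 μatm

KH = 10^(−1.44) = 3.631×10^-2 mol L⁻¹ atm⁻¹
pCO2 = [CO2*]/KH = 48.6×10^-6 / 3.631×10^-2 = 1.34×10^-3 atm = 1340 μatm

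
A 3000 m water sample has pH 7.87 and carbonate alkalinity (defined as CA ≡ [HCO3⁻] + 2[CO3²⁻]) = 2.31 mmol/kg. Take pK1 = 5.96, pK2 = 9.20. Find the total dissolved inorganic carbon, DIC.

CA = [HCO3⁻] + 2[CO3²⁻] = (α₁ + 2α₂)·DIC
At pH 7.87: [H⁺]/K1 = 10^-1.91 = 0.012303, K2/[H⁺] = 10^-1.33 = 0.046774
α₁ = 1/(1 + 0.012303 + 0.046774) = 1/1.0591 = 0.9442; α₂ = α₁·K2/[H⁺] = 0.04416
α₁ + 2α₂ = 1.0325
DIC = CA / (α₁ + 2α₂) = 2.31 / 1.0325 = 2.24 mmol/kg

DIC = 2.24 mmol/kg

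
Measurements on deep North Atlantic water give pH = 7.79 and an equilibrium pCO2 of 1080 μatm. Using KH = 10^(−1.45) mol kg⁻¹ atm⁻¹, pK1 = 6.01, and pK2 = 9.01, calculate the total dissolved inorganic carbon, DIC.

DIC = 2.49 mmol/kg

[CO2*] = KH · pCO2 = 10^(−1.45) × 1080×10^-6 = 3.832×10^-5 mol/kg
α₀ = 1/(1 + K1/[H⁺] + K1K2/[H⁺]²) = 1/(1 + 10^+1.78 + 10^+0.56) = 0.01541
DIC = [CO2*]/α₀ = 3.832×10^-5 / 0.01541 = 2.49 mmol/kg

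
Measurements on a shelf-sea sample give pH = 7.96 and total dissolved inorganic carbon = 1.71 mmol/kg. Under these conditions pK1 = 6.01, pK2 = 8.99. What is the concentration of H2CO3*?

[CO2*] = 17.4 μmol/kg

α₀ = 1 / (1 + K1/[H⁺] + K1K2/[H⁺]²) = 1 / (1 + 10^+1.95 + 10^+0.92)
   = 1 / (1 + 89.125 + 8.3176) = 1/98.443 = 0.01016
[CO2*] = α₀ × DIC = 0.01016 × 1.71 = 0.0174 mmol/kg = 17.4 μmol/kg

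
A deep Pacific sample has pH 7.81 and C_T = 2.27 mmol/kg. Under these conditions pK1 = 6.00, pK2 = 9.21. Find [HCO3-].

α₁ = 1 / (1 + [H⁺]/K1 + K2/[H⁺]) = 1 / (1 + 10^-1.81 + 10^-1.40)
   = 1 / (1 + 0.015488 + 0.039811) = 1/1.0553 = 0.9476
[HCO3⁻] = α₁ × DIC = 0.9476 × 2.27 = 2.15 mmol/kg

[HCO3⁻] = 2.15 mmol/kg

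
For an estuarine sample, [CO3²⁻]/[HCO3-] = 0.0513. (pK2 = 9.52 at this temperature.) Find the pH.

From K2 = [H⁺][CO3²⁻]/[HCO3-]:  pH = pK2 + log₁₀([CO3²⁻]/[HCO3-])
log₁₀(0.0513) = -1.290
pH = 9.52 + (-1.290) = 8.23

pH = 8.23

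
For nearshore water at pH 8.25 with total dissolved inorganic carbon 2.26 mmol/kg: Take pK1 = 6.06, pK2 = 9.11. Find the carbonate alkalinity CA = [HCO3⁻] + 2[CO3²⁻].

CA = [HCO3⁻] + 2[CO3²⁻] = (α₁ + 2α₂)·DIC
At pH 8.25: [H⁺]/K1 = 10^-2.19 = 0.0064565, K2/[H⁺] = 10^-0.86 = 0.13804
α₁ = 1/(1 + 0.0064565 + 0.13804) = 1/1.1445 = 0.8737; α₂ = α₁·K2/[H⁺] = 0.1206
α₁ + 2α₂ = 1.1150
CA = 1.1150 × 2.26 = 2.52 mmol/kg

CA = 2.52 mmol/kg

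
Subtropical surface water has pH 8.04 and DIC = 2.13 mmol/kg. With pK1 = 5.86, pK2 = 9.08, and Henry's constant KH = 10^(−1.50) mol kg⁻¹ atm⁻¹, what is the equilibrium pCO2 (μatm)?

pCO2 = 405 μatm

α₀ = 1 / (1 + K1/[H⁺] + K1K2/[H⁺]²) = 1 / (1 + 10^+2.18 + 10^+1.14)
   = 1 / (1 + 151.36 + 13.804) = 1/166.16 = 0.006018
[CO2*] = α₀ × DIC = 0.006018 × 2.13 = 0.01282 mmol/kg = 12.82 μmol/kg
pCO2 = [CO2*]/KH = 1.282×10^-5 / 3.162×10^-2 = 405 μatm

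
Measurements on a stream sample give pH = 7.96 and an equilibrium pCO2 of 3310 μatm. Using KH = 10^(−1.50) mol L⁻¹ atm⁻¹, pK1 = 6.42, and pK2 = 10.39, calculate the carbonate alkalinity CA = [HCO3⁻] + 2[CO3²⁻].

[CO2*] = KH · pCO2 = 10^(−1.50) × 3310×10^-6 = 1.047×10^-4 mol/L
α₀ = 1/(1 + K1/[H⁺] + K1K2/[H⁺]²) = 1/(1 + 10^+1.54 + 10^-0.89) = 0.02793
DIC = [CO2*]/α₀ = 1.047×10^-4 / 0.02793 = 3.747 mmol/L
CA = (α₁ + 2α₂)·DIC = (0.9685 + 2×0.003598) × 3.747 = 3.66 mmol/L

CA = 3.66 mmol/L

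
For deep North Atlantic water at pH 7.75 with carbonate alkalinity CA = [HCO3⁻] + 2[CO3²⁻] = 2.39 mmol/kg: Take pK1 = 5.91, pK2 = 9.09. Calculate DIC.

DIC = 2.32 mmol/kg

CA = [HCO3⁻] + 2[CO3²⁻] = (α₁ + 2α₂)·DIC
At pH 7.75: [H⁺]/K1 = 10^-1.84 = 0.014454, K2/[H⁺] = 10^-1.34 = 0.045709
α₁ = 1/(1 + 0.014454 + 0.045709) = 1/1.0602 = 0.9433; α₂ = α₁·K2/[H⁺] = 0.04311
α₁ + 2α₂ = 1.0295
DIC = CA / (α₁ + 2α₂) = 2.39 / 1.0295 = 2.32 mmol/kg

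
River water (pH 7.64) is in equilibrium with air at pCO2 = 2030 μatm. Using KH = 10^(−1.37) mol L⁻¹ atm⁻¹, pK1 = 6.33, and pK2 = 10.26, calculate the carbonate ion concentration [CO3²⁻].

[CO3²⁻] = 4.24 μmol/L

[CO2*] = KH · pCO2 = 10^(−1.37) × 2030×10^-6 = 8.660×10^-5 mol/L
α₀ = 1/(1 + K1/[H⁺] + K1K2/[H⁺]²) = 1/(1 + 10^+1.31 + 10^-1.31) = 0.04658
DIC = [CO2*]/α₀ = 8.660×10^-5 / 0.04658 = 1.859 mmol/L
[CO3²⁻] = α₂·DIC; α₂ = 0.002282, so [CO3²⁻] = 0.002282 × 1.859 = 0.00424 mmol/L = 4.24 μmol/L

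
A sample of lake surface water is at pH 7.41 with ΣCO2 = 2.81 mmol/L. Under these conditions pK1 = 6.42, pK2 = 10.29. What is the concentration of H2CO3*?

α₀ = 1 / (1 + K1/[H⁺] + K1K2/[H⁺]²) = 1 / (1 + 10^+0.99 + 10^-1.89)
   = 1 / (1 + 9.7724 + 0.012882) = 1/10.785 = 0.09272
[CO2*] = α₀ × DIC = 0.09272 × 2.81 = 0.261 mmol/L

[CO2*] = 0.261 mmol/L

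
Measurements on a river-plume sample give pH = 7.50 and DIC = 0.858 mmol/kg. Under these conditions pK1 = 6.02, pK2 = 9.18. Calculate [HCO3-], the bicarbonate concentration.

[HCO3⁻] = 0.814 mmol/kg

α₁ = 1 / (1 + [H⁺]/K1 + K2/[H⁺]) = 1 / (1 + 10^-1.48 + 10^-1.68)
   = 1 / (1 + 0.033113 + 0.020893) = 1/1.0540 = 0.9488
[HCO3⁻] = α₁ × DIC = 0.9488 × 0.858 = 0.814 mmol/kg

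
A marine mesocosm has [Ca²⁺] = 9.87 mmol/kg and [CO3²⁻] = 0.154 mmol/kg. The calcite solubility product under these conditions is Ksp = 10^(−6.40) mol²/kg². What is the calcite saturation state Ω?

Ω = 3.82

Ksp = 10^(−6.40) = 3.981×10^-7
Ω = [Ca²⁺][CO3²⁻]/Ksp = (9.87×10^-3)(0.154×10^-3) / 3.981×10^-7 = 3.82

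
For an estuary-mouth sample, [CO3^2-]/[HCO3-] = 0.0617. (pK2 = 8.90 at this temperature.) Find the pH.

From K2 = [H⁺][CO3^2-]/[HCO3-]:  pH = pK2 + log₁₀([CO3^2-]/[HCO3-])
log₁₀(0.0617) = -1.210
pH = 8.90 + (-1.210) = 7.69

pH = 7.69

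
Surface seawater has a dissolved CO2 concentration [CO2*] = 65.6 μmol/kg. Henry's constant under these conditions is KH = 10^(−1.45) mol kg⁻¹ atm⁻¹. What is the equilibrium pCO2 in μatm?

pCO2 = 1850 μatm

KH = 10^(−1.45) = 3.548×10^-2 mol kg⁻¹ atm⁻¹
pCO2 = [CO2*]/KH = 65.6×10^-6 / 3.548×10^-2 = 1.85×10^-3 atm = 1850 μatm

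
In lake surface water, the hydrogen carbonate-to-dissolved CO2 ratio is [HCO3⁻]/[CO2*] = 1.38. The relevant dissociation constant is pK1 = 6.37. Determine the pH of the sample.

pH = 6.51

From K1 = [H⁺][HCO3⁻]/[CO2*]:  pH = pK1 + log₁₀([HCO3⁻]/[CO2*])
log₁₀(1.38) = +0.140
pH = 6.37 + (+0.140) = 6.51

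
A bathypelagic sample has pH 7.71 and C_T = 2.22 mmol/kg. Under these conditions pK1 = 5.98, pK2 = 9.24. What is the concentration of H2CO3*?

α₀ = 1 / (1 + K1/[H⁺] + K1K2/[H⁺]²) = 1 / (1 + 10^+1.73 + 10^+0.20)
   = 1 / (1 + 53.703 + 1.5849) = 1/56.288 = 0.01777
[CO2*] = α₀ × DIC = 0.01777 × 2.22 = 0.0394 mmol/kg

[CO2*] = 0.0394 mmol/kg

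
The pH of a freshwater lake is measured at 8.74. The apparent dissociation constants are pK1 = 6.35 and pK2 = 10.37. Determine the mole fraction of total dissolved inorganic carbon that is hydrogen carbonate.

α₁ = 1 / (1 + [H⁺]/K1 + K2/[H⁺]) = 1 / (1 + 10^-2.39 + 10^-1.63)
   = 1 / (1 + 0.0040738 + 0.023442) = 1/1.0275 = 0.9732

α₁ = 0.973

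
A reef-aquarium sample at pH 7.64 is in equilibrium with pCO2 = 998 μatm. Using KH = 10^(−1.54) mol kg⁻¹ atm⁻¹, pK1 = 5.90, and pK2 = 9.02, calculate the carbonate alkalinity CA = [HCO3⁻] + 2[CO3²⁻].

CA = 1.71 mmol/kg

[CO2*] = KH · pCO2 = 10^(−1.54) × 998×10^-6 = 2.878×10^-5 mol/kg
α₀ = 1/(1 + K1/[H⁺] + K1K2/[H⁺]²) = 1/(1 + 10^+1.74 + 10^+0.36) = 0.01717
DIC = [CO2*]/α₀ = 2.878×10^-5 / 0.01717 = 1.676 mmol/kg
CA = (α₁ + 2α₂)·DIC = (0.9435 + 2×0.03933) × 1.676 = 1.71 mmol/kg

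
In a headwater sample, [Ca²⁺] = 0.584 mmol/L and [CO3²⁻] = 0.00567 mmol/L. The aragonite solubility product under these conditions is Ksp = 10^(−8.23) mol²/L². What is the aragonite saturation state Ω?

Ksp = 10^(−8.23) = 5.888×10^-9
Ω = [Ca²⁺][CO3²⁻]/Ksp = (0.584×10^-3)(0.00567×10^-3) / 5.888×10^-9 = 0.562

Ω = 0.562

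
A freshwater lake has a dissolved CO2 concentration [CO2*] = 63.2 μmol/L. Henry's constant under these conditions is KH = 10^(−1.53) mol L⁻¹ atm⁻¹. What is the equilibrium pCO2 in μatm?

pCO2 = 2140 μatm

KH = 10^(−1.53) = 2.951×10^-2 mol L⁻¹ atm⁻¹
pCO2 = [CO2*]/KH = 63.2×10^-6 / 2.951×10^-2 = 2.14×10^-3 atm = 2140 μatm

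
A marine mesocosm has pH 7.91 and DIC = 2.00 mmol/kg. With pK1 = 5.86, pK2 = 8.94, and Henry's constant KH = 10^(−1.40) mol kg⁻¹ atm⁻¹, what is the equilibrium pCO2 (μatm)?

α₀ = 1 / (1 + K1/[H⁺] + K1K2/[H⁺]²) = 1 / (1 + 10^+2.05 + 10^+1.02)
   = 1 / (1 + 112.20 + 10.471) = 1/123.67 = 0.008086
[CO2*] = α₀ × DIC = 0.008086 × 2.00 = 0.01617 mmol/kg = 16.17 μmol/kg
pCO2 = [CO2*]/KH = 1.617×10^-5 / 3.981×10^-2 = 406 μatm

pCO2 = 406 μatm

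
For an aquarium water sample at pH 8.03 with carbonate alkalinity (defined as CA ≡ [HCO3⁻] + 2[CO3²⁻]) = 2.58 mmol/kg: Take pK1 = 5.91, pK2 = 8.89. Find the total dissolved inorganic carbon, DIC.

DIC = 2.32 mmol/kg

CA = [HCO3⁻] + 2[CO3²⁻] = (α₁ + 2α₂)·DIC
At pH 8.03: [H⁺]/K1 = 10^-2.12 = 0.0075858, K2/[H⁺] = 10^-0.86 = 0.13804
α₁ = 1/(1 + 0.0075858 + 0.13804) = 1/1.1456 = 0.8729; α₂ = α₁·K2/[H⁺] = 0.1205
α₁ + 2α₂ = 1.1139
DIC = CA / (α₁ + 2α₂) = 2.58 / 1.1139 = 2.32 mmol/kg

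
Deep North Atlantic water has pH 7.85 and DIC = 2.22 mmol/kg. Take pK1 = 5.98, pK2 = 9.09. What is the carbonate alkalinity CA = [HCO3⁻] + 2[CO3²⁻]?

CA = 2.31 mmol/kg

CA = [HCO3⁻] + 2[CO3²⁻] = (α₁ + 2α₂)·DIC
At pH 7.85: [H⁺]/K1 = 10^-1.87 = 0.013490, K2/[H⁺] = 10^-1.24 = 0.057544
α₁ = 1/(1 + 0.013490 + 0.057544) = 1/1.0710 = 0.9337; α₂ = α₁·K2/[H⁺] = 0.05373
α₁ + 2α₂ = 1.0411
CA = 1.0411 × 2.22 = 2.31 mmol/kg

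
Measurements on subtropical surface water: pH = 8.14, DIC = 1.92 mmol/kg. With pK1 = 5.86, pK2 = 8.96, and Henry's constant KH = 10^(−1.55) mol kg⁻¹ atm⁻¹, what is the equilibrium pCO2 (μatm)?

pCO2 = 309 μatm

α₀ = 1 / (1 + K1/[H⁺] + K1K2/[H⁺]²) = 1 / (1 + 10^+2.28 + 10^+1.46)
   = 1 / (1 + 190.55 + 28.840) = 1/220.39 = 0.004537
[CO2*] = α₀ × DIC = 0.004537 × 1.92 = 0.008712 mmol/kg = 8.712 μmol/kg
pCO2 = [CO2*]/KH = 8.712×10^-6 / 2.818×10^-2 = 309 μatm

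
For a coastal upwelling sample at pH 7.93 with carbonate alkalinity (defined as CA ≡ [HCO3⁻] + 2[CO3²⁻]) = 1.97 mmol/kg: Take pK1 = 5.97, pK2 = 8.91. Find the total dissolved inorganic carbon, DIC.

CA = [HCO3⁻] + 2[CO3²⁻] = (α₁ + 2α₂)·DIC
At pH 7.93: [H⁺]/K1 = 10^-1.96 = 0.010965, K2/[H⁺] = 10^-0.98 = 0.10471
α₁ = 1/(1 + 0.010965 + 0.10471) = 1/1.1157 = 0.8963; α₂ = α₁·K2/[H⁺] = 0.09386
α₁ + 2α₂ = 1.0840
DIC = CA / (α₁ + 2α₂) = 1.97 / 1.0840 = 1.82 mmol/kg

DIC = 1.82 mmol/kg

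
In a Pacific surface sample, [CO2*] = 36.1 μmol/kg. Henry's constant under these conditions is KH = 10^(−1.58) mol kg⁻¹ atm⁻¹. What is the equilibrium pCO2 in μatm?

pCO2 = 1370 μatm

KH = 10^(−1.58) = 2.630×10^-2 mol kg⁻¹ atm⁻¹
pCO2 = [CO2*]/KH = 36.1×10^-6 / 2.630×10^-2 = 1.37×10^-3 atm = 1370 μatm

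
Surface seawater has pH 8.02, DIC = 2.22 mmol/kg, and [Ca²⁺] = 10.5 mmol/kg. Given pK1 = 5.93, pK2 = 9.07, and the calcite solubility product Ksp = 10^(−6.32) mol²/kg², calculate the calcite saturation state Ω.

Ω = 3.96

α₂ = 1 / (1 + [H⁺]/K2 + [H⁺]²/(K1K2)) = 1 / (1 + 10^+1.05 + 10^-1.04)
   = 1 / (1 + 11.220 + 0.091201) = 1/12.311 = 0.08123
[CO3²⁻] = α₂ × DIC = 0.08123 × 2.22 = 0.1803 mmol/kg
Ksp = 10^(−6.32) = 4.786×10^-7
Ω = [Ca²⁺][CO3²⁻]/Ksp = (10.5×10^-3)(1.803×10^-4) / 4.786×10^-7 = 3.96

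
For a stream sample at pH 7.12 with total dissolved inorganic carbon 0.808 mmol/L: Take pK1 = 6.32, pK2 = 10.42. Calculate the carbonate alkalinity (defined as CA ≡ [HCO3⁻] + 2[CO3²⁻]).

CA = [HCO3⁻] + 2[CO3²⁻] = (α₁ + 2α₂)·DIC
At pH 7.12: [H⁺]/K1 = 10^-0.80 = 0.15849, K2/[H⁺] = 10^-3.30 = 0.00050119
α₁ = 1/(1 + 0.15849 + 0.00050119) = 1/1.1590 = 0.8628; α₂ = α₁·K2/[H⁺] = 0.0004324
α₁ + 2α₂ = 0.8637
CA = 0.8637 × 0.808 = 0.698 mmol/L

CA = 0.698 mmol/L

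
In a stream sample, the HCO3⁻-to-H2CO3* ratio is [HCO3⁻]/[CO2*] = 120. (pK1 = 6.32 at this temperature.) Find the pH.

From K1 = [H⁺][HCO3⁻]/[CO2*]:  pH = pK1 + log₁₀([HCO3⁻]/[CO2*])
log₁₀(120) = +2.079
pH = 6.32 + (+2.079) = 8.40

pH = 8.40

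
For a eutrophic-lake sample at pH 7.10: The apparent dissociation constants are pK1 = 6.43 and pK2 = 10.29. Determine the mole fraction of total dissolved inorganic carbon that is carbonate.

α₂ = 0.000532

α₂ = 1 / (1 + [H⁺]/K2 + [H⁺]²/(K1K2)) = 1 / (1 + 10^+3.19 + 10^+2.52)
   = 1 / (1 + 1548.8 + 331.13) = 1/1880.9 = 0.0005316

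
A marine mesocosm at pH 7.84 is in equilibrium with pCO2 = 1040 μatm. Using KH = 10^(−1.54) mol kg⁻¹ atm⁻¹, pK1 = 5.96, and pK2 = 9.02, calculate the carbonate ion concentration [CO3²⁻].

[CO3²⁻] = 0.150 mmol/kg

[CO2*] = KH · pCO2 = 10^(−1.54) × 1040×10^-6 = 2.999×10^-5 mol/kg
α₀ = 1/(1 + K1/[H⁺] + K1K2/[H⁺]²) = 1/(1 + 10^+1.88 + 10^+0.70) = 0.01221
DIC = [CO2*]/α₀ = 2.999×10^-5 / 0.01221 = 2.456 mmol/kg
[CO3²⁻] = α₂·DIC; α₂ = 0.06122, so [CO3²⁻] = 0.06122 × 2.456 = 0.150 mmol/kg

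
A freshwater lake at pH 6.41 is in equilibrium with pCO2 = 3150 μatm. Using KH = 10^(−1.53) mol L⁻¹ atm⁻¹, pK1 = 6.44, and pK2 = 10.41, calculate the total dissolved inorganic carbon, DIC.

[CO2*] = KH · pCO2 = 10^(−1.53) × 3150×10^-6 = 9.296×10^-5 mol/L
α₀ = 1/(1 + K1/[H⁺] + K1K2/[H⁺]²) = 1/(1 + 10^-0.03 + 10^-4.03) = 0.5172
DIC = [CO2*]/α₀ = 9.296×10^-5 / 0.5172 = 0.180 mmol/L

DIC = 0.180 mmol/L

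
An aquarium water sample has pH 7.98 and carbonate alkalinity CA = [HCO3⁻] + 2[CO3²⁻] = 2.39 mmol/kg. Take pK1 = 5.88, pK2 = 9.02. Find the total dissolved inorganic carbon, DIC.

DIC = 2.22 mmol/kg

CA = [HCO3⁻] + 2[CO3²⁻] = (α₁ + 2α₂)·DIC
At pH 7.98: [H⁺]/K1 = 10^-2.10 = 0.0079433, K2/[H⁺] = 10^-1.04 = 0.091201
α₁ = 1/(1 + 0.0079433 + 0.091201) = 1/1.0991 = 0.9098; α₂ = α₁·K2/[H⁺] = 0.08297
α₁ + 2α₂ = 1.0757
DIC = CA / (α₁ + 2α₂) = 2.39 / 1.0757 = 2.22 mmol/kg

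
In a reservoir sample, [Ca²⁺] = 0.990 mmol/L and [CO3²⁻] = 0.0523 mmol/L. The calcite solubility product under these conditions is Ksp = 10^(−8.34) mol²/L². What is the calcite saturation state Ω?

Ω = 11.3

Ksp = 10^(−8.34) = 4.571×10^-9
Ω = [Ca²⁺][CO3²⁻]/Ksp = (0.990×10^-3)(0.0523×10^-3) / 4.571×10^-9 = 11.3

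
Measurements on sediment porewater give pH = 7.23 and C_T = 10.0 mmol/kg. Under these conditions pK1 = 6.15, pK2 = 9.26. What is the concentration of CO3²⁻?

α₂ = 1 / (1 + [H⁺]/K2 + [H⁺]²/(K1K2)) = 1 / (1 + 10^+2.03 + 10^+0.95)
   = 1 / (1 + 107.15 + 8.9125) = 1/117.06 = 0.008542
[CO3²⁻] = α₂ × DIC = 0.008542 × 10.0 = 0.0854 mmol/kg

[CO3²⁻] = 0.0854 mmol/kg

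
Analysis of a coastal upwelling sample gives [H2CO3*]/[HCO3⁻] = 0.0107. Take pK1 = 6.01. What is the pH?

From K1 = [H⁺][HCO3⁻]/[H2CO3*]:  pH = pK1 − log₁₀([H2CO3*]/[HCO3⁻])
log₁₀(0.0107) = -1.971
pH = 6.01 − (-1.971) = 7.98

pH = 7.98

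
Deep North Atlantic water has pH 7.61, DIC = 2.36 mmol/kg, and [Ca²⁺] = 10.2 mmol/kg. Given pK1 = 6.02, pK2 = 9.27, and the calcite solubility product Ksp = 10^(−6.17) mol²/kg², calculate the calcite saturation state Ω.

Ω = 0.744

α₂ = 1 / (1 + [H⁺]/K2 + [H⁺]²/(K1K2)) = 1 / (1 + 10^+1.66 + 10^+0.07)
   = 1 / (1 + 45.709 + 1.1749) = 1/47.884 = 0.02088
[CO3²⁻] = α₂ × DIC = 0.02088 × 2.36 = 0.04929 mmol/kg
Ksp = 10^(−6.17) = 6.761×10^-7
Ω = [Ca²⁺][CO3²⁻]/Ksp = (10.2×10^-3)(4.929×10^-5) / 6.761×10^-7 = 0.744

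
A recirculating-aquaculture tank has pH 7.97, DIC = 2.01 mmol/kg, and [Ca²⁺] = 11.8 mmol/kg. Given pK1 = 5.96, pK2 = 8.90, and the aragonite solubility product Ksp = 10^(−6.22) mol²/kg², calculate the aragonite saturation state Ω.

α₂ = 1 / (1 + [H⁺]/K2 + [H⁺]²/(K1K2)) = 1 / (1 + 10^+0.93 + 10^-1.08)
   = 1 / (1 + 8.5114 + 0.083176) = 1/9.5946 = 0.1042
[CO3²⁻] = α₂ × DIC = 0.1042 × 2.01 = 0.2095 mmol/kg
Ksp = 10^(−6.22) = 6.026×10^-7
Ω = [Ca²⁺][CO3²⁻]/Ksp = (11.8×10^-3)(2.095×10^-4) / 6.026×10^-7 = 4.10

Ω = 4.10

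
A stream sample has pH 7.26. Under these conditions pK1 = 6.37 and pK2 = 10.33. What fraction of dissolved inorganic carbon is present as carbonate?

α₂ = 1 / (1 + [H⁺]/K2 + [H⁺]²/(K1K2)) = 1 / (1 + 10^+3.07 + 10^+2.18)
   = 1 / (1 + 1174.9 + 151.36) = 1/1327.3 = 0.0007534

α₂ = 0.000753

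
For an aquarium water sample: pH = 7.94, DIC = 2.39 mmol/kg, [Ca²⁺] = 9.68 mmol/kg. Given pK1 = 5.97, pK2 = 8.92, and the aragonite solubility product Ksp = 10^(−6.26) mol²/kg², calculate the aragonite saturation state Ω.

α₂ = 1 / (1 + [H⁺]/K2 + [H⁺]²/(K1K2)) = 1 / (1 + 10^+0.98 + 10^-0.99)
   = 1 / (1 + 9.5499 + 0.10233) = 1/10.652 = 0.09388
[CO3²⁻] = α₂ × DIC = 0.09388 × 2.39 = 0.2244 mmol/kg
Ksp = 10^(−6.26) = 5.495×10^-7
Ω = [Ca²⁺][CO3²⁻]/Ksp = (9.68×10^-3)(2.244×10^-4) / 5.495×10^-7 = 3.95

Ω = 3.95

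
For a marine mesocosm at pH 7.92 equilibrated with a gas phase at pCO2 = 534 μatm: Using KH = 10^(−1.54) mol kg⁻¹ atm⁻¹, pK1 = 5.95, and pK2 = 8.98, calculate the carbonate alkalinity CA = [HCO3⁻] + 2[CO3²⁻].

[CO2*] = KH · pCO2 = 10^(−1.54) × 534×10^-6 = 1.540×10^-5 mol/kg
α₀ = 1/(1 + K1/[H⁺] + K1K2/[H⁺]²) = 1/(1 + 10^+1.97 + 10^+0.91) = 0.009761
DIC = [CO2*]/α₀ = 1.540×10^-5 / 0.009761 = 1.578 mmol/kg
CA = (α₁ + 2α₂)·DIC = (0.9109 + 2×0.07934) × 1.578 = 1.69 mmol/kg

CA = 1.69 mmol/kg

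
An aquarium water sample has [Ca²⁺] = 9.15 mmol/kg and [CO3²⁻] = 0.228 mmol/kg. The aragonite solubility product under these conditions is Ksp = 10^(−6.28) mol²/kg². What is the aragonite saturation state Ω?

Ksp = 10^(−6.28) = 5.248×10^-7
Ω = [Ca²⁺][CO3²⁻]/Ksp = (9.15×10^-3)(0.228×10^-3) / 5.248×10^-7 = 3.98

Ω = 3.98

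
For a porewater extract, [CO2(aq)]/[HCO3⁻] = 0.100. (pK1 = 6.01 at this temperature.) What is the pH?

pH = 7.01

From K1 = [H⁺][HCO3⁻]/[CO2(aq)]:  pH = pK1 − log₁₀([CO2(aq)]/[HCO3⁻])
log₁₀(0.100) = -1.000
pH = 6.01 − (-1.000) = 7.01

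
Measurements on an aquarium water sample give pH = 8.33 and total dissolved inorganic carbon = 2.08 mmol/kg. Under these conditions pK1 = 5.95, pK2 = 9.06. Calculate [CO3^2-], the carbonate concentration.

[CO3²⁻] = 0.325 mmol/kg

α₂ = 1 / (1 + [H⁺]/K2 + [H⁺]²/(K1K2)) = 1 / (1 + 10^+0.73 + 10^-1.65)
   = 1 / (1 + 5.3703 + 0.022387) = 1/6.3927 = 0.1564
[CO3²⁻] = α₂ × DIC = 0.1564 × 2.08 = 0.325 mmol/kg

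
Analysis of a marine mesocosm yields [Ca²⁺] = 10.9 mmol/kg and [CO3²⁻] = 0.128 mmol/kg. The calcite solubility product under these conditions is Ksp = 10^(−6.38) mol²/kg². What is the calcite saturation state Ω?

Ksp = 10^(−6.38) = 4.169×10^-7
Ω = [Ca²⁺][CO3²⁻]/Ksp = (10.9×10^-3)(0.128×10^-3) / 4.169×10^-7 = 3.35

Ω = 3.35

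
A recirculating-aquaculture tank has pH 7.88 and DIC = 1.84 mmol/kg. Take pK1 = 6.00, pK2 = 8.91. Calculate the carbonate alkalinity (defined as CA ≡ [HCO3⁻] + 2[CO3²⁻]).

CA = [HCO3⁻] + 2[CO3²⁻] = (α₁ + 2α₂)·DIC
At pH 7.88: [H⁺]/K1 = 10^-1.88 = 0.013183, K2/[H⁺] = 10^-1.03 = 0.093325
α₁ = 1/(1 + 0.013183 + 0.093325) = 1/1.1065 = 0.9037; α₂ = α₁·K2/[H⁺] = 0.08434
α₁ + 2α₂ = 1.0724
CA = 1.0724 × 1.84 = 1.97 mmol/kg

CA = 1.97 mmol/kg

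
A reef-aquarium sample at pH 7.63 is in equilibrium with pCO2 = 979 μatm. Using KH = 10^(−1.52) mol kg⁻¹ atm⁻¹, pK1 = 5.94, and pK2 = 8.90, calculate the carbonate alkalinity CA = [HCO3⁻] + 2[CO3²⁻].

CA = 1.60 mmol/kg

[CO2*] = KH · pCO2 = 10^(−1.52) × 979×10^-6 = 2.957×10^-5 mol/kg
α₀ = 1/(1 + K1/[H⁺] + K1K2/[H⁺]²) = 1/(1 + 10^+1.69 + 10^+0.42) = 0.01901
DIC = [CO2*]/α₀ = 2.957×10^-5 / 0.01901 = 1.555 mmol/kg
CA = (α₁ + 2α₂)·DIC = (0.9310 + 2×0.05000) × 1.555 = 1.60 mmol/kg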